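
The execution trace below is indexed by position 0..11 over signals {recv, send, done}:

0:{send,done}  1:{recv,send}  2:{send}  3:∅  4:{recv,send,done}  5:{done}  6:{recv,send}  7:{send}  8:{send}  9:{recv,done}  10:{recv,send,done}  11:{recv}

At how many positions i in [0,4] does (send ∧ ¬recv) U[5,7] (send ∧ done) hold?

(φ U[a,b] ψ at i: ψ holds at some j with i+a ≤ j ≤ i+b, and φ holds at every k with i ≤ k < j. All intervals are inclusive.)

Evaluate at each i in [0,4]:
  i=0: ✗ (no rhs in [5,7])
  i=1: ✗ (no rhs in [6,8])
  i=2: ✗ (no rhs in [7,9])
  i=3: ✗ (lhs fails at k=3 before rhs at j=10)
  i=4: ✗ (lhs fails at k=4 before rhs at j=10)
Positions where it holds: {} → 0.

0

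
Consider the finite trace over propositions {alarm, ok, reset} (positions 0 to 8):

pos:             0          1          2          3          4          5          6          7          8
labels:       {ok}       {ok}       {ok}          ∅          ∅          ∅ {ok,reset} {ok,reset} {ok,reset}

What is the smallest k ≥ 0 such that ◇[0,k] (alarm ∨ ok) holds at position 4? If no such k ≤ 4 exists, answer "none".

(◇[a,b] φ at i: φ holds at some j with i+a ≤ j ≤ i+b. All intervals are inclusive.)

Scan j = 4,5,… for (alarm ∨ ok):
  j=4: fails
  j=5: fails
  j=6: holds
First hit at j=6, so smallest k = 6-4 = 2.

2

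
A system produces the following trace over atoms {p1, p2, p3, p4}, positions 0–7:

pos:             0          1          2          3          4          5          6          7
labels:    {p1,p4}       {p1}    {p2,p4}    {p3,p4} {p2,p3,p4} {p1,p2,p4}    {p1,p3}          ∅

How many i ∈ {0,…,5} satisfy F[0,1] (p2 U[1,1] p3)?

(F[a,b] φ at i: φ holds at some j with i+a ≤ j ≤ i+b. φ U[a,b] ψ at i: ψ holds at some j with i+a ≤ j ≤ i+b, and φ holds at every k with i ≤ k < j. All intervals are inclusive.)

Evaluate at each i in [0,5]:
  i=0: ✗ (none in [0,1])
  i=1: ✓ (witness j=2)
  i=2: ✓ (witness j=2)
  i=3: ✗ (none in [3,4])
  i=4: ✓ (witness j=5)
  i=5: ✓ (witness j=5)
Positions where it holds: {1, 2, 4, 5} → 4.

4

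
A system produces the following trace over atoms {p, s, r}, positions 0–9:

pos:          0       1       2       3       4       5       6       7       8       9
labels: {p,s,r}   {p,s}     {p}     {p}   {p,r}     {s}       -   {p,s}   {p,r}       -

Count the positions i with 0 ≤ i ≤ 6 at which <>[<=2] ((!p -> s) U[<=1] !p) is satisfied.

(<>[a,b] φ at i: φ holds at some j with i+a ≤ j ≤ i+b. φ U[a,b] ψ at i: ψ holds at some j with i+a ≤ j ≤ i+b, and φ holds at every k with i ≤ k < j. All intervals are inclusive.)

5

Evaluate at each i in [0,6]:
  i=0: ✗ (none in [0,2])
  i=1: ✗ (none in [1,3])
  i=2: ✓ (witness j=4)
  i=3: ✓ (witness j=4)
  i=4: ✓ (witness j=4)
  i=5: ✓ (witness j=5)
  i=6: ✓ (witness j=6)
Positions where it holds: {2, 3, 4, 5, 6} → 5.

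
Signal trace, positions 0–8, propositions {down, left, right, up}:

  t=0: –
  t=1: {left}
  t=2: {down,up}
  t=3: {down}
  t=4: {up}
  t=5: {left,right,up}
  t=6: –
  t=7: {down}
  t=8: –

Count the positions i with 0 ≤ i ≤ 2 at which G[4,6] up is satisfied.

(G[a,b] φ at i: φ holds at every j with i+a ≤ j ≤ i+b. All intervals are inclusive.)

0

Evaluate at each i in [0,2]:
  i=0: ✗ (fails at j=6)
  i=1: ✗ (fails at j=6)
  i=2: ✗ (fails at j=6)
Positions where it holds: {} → 0.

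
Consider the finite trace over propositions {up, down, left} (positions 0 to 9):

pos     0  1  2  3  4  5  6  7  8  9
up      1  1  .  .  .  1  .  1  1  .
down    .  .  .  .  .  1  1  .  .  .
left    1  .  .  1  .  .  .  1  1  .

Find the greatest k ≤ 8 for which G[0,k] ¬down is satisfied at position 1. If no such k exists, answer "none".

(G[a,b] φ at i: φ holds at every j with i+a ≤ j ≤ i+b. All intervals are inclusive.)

3

¬down must hold from j=1 onward; find where it first fails.
  j=1: holds
  j=2: holds
  j=3: holds
  j=4: holds
  j=5: fails
Holds on [1,4], so largest k = 3.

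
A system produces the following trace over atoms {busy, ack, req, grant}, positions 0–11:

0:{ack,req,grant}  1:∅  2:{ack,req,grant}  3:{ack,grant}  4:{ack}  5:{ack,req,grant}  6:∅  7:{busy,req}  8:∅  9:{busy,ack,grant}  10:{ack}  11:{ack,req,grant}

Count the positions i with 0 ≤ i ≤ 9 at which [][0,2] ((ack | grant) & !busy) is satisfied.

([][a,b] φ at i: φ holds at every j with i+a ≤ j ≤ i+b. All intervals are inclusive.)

2

Evaluate at each i in [0,9]:
  i=0: ✗ (fails at j=1)
  i=1: ✗ (fails at j=1)
  i=2: ✓ (all of [2,4])
  i=3: ✓ (all of [3,5])
  i=4: ✗ (fails at j=6)
  i=5: ✗ (fails at j=6)
  i=6: ✗ (fails at j=6)
  i=7: ✗ (fails at j=7)
  i=8: ✗ (fails at j=8)
  i=9: ✗ (fails at j=9)
Positions where it holds: {2, 3} → 2.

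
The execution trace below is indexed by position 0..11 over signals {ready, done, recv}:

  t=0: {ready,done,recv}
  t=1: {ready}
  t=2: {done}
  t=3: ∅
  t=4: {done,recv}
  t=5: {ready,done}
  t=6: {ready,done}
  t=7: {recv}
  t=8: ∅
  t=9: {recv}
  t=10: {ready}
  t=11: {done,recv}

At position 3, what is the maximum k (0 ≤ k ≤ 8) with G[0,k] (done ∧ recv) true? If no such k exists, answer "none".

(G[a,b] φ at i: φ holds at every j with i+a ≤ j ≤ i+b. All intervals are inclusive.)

(done ∧ recv) must hold from j=3 onward; find where it first fails.
  j=3: fails → no k works.

none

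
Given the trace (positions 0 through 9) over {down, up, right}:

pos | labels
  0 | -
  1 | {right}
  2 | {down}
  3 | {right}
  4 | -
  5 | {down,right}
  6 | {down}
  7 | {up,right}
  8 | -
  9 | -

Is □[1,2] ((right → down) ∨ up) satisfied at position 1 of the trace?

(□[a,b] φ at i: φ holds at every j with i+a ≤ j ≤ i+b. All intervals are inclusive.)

False

Check ((right → down) ∨ up) at every j in [2,3]:
  j=2: true
  j=3: false
Fails at j=3 → formula fails.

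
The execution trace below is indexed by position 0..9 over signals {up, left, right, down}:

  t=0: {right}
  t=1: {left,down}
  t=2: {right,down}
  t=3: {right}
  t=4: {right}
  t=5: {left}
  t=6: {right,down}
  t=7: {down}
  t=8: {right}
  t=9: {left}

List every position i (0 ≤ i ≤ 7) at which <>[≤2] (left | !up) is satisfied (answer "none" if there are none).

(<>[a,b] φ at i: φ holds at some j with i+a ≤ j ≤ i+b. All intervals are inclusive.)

Evaluate at each i in [0,7]:
  i=0: ✓ (witness j=0)
  i=1: ✓ (witness j=1)
  i=2: ✓ (witness j=2)
  i=3: ✓ (witness j=3)
  i=4: ✓ (witness j=4)
  i=5: ✓ (witness j=5)
  i=6: ✓ (witness j=6)
  i=7: ✓ (witness j=7)

0, 1, 2, 3, 4, 5, 6, 7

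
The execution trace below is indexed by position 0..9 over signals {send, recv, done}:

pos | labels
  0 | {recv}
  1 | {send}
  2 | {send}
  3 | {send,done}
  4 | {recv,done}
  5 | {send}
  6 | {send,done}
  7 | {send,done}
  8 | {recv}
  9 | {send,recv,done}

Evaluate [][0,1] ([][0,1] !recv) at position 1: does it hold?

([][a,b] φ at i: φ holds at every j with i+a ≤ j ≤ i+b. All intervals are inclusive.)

Check [][0,1] !recv at every j in [1,2]:
  j=1: holds on [1,2]
  j=2: holds on [2,3]
All positions satisfy it → formula holds.

True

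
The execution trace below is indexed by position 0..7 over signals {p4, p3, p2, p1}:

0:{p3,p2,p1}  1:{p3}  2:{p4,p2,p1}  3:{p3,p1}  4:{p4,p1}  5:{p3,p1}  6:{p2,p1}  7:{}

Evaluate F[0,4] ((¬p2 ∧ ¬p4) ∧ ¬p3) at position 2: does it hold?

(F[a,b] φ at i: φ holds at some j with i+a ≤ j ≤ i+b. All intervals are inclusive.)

Check ((¬p2 ∧ ¬p4) ∧ ¬p3) at each j in [2,6]:
  j=2: false
  j=3: false
  j=4: false
  j=5: false
  j=6: false
No position in the window satisfies it → formula fails.

No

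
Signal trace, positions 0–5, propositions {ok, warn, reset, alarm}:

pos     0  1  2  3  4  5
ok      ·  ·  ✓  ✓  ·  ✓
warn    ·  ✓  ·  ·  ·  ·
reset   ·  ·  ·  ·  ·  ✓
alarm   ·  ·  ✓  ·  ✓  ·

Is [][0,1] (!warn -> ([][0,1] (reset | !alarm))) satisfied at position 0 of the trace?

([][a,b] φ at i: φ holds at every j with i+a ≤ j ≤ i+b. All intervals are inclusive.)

True

Check (!warn -> ([][0,1] (reset | !alarm))) at every j in [0,1]:
  j=0: antecedent true; consequent holds on [0,1] → ✓
  j=1: antecedent false → ✓
All positions satisfy it → formula holds.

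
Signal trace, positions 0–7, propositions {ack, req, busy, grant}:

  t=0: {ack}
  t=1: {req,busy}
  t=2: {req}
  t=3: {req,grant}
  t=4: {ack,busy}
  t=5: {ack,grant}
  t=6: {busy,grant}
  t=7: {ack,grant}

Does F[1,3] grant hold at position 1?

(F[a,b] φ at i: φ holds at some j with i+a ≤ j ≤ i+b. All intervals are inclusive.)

Holds

Check grant at each j in [2,4]:
  j=2: false
  j=3: true
  j=4: false
Found at j=3 → formula holds.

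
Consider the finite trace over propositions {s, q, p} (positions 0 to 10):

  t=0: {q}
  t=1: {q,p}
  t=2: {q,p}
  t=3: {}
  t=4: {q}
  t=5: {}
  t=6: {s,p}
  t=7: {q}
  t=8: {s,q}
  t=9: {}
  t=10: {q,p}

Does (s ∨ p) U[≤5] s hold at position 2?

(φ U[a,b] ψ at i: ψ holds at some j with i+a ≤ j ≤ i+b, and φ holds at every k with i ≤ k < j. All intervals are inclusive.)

False

Need some j in [2,7] with s, and (s ∨ p) at every k in [2,j-1].
  j=2: s false.
  j=3: s false.
  j=4: s false.
  j=5: s false.
  j=6: s holds, but (s ∨ p) fails at k=3 → not this j.
  j=7: s false.
No j in the window works → until fails.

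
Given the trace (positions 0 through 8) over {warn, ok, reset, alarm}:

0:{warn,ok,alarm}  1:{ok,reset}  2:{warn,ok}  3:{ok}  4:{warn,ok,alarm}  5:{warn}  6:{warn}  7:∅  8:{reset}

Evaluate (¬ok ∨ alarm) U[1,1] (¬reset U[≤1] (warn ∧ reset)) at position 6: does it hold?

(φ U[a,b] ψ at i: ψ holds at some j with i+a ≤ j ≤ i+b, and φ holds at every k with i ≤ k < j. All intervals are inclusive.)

Need some j in [7,7] with (¬reset U[≤1] (warn ∧ reset)), and (¬ok ∨ alarm) at every k in [6,j-1].
  j=7: (¬reset U[≤1] (warn ∧ reset)) — fails.
No j in the window works → until fails.

False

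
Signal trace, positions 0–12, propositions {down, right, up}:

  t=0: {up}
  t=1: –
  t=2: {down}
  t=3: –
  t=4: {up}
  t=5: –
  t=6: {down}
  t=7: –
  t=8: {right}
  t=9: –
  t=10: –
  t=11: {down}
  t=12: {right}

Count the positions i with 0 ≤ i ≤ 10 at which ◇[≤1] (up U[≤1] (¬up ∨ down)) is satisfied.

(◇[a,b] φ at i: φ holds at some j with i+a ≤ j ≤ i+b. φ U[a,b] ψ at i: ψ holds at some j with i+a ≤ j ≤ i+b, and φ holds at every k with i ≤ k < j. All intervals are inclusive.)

Evaluate at each i in [0,10]:
  i=0: ✓ (witness j=0)
  i=1: ✓ (witness j=1)
  i=2: ✓ (witness j=2)
  i=3: ✓ (witness j=3)
  i=4: ✓ (witness j=4)
  i=5: ✓ (witness j=5)
  i=6: ✓ (witness j=6)
  i=7: ✓ (witness j=7)
  i=8: ✓ (witness j=8)
  i=9: ✓ (witness j=9)
  i=10: ✓ (witness j=10)
Positions where it holds: {0, 1, 2, 3, 4, 5, 6, 7, 8, 9, 10} → 11.

11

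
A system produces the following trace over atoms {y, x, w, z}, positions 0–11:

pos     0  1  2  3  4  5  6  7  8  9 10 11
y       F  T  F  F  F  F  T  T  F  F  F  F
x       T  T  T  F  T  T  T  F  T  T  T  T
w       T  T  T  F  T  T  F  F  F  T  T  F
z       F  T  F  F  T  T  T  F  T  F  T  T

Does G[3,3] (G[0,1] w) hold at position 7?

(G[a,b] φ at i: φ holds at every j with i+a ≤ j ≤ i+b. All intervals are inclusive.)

Check G[0,1] w at every j in [10,10]:
  j=10: fails at 11
Fails at j=10 → formula fails.

False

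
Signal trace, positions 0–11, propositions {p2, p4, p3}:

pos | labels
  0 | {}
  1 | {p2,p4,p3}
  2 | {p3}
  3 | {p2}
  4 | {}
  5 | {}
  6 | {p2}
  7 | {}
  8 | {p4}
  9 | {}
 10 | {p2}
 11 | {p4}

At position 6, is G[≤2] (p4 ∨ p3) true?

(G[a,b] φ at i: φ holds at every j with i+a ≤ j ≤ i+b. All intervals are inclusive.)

False

Check (p4 ∨ p3) at every j in [6,8]:
  j=6: false
  j=7: false
  j=8: true
Fails at j=6 → formula fails.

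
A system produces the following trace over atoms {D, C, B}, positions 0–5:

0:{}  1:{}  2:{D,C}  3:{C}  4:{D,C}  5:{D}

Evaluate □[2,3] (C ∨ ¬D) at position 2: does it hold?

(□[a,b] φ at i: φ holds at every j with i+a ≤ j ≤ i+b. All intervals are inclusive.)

No

Check (C ∨ ¬D) at every j in [4,5]:
  j=4: true
  j=5: false
Fails at j=5 → formula fails.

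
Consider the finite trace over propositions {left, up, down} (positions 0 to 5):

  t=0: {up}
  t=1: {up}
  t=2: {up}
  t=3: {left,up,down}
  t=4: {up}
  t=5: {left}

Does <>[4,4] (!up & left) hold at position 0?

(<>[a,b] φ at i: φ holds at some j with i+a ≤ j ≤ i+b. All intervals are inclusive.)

Does not hold

Check (!up & left) at each j in [4,4]:
  j=4: false
No position in the window satisfies it → formula fails.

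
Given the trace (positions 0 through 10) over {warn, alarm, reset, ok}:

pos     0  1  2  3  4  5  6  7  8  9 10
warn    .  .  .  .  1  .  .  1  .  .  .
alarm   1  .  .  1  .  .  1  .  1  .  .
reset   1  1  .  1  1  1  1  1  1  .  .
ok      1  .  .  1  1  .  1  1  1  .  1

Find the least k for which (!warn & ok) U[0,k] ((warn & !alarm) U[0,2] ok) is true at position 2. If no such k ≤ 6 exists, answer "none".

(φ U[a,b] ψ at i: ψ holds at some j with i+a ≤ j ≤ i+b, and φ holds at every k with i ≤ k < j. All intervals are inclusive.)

Need earliest j ≥ 2 with ((warn & !alarm) U[0,2] ok), and (!warn & ok) at every k in [2,j-1].
  j=2: rhs fails.
  j=3: rhs holds but lhs fails at k=2.
  j=4: rhs holds but lhs fails at k=2.
  j=5: rhs fails.
  j=6: rhs holds but lhs fails at k=2.
  j=7: rhs holds but lhs fails at k=2.
  j=8: rhs holds but lhs fails at k=2.
No witness within the range → none.

none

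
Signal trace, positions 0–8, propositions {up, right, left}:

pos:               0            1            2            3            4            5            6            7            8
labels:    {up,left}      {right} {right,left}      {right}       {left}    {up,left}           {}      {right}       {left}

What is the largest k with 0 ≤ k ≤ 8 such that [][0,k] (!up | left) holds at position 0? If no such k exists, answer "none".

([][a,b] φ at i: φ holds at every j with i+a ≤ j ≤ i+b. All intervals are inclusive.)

(!up | left) must hold from j=0 onward; find where it first fails.
  j=0: holds
  j=1: holds
  j=2: holds
  j=3: holds
  j=4: holds
  j=5: holds
  j=6: holds
  j=7: holds
  j=8: holds
Holds through j=8; largest k = 8.

8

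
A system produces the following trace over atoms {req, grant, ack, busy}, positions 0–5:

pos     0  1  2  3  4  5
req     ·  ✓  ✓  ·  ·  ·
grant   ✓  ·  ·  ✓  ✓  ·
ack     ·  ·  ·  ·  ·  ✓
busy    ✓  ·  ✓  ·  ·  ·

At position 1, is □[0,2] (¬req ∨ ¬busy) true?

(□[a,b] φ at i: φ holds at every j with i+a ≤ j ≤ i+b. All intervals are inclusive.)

No

Check (¬req ∨ ¬busy) at every j in [1,3]:
  j=1: true
  j=2: false
  j=3: true
Fails at j=2 → formula fails.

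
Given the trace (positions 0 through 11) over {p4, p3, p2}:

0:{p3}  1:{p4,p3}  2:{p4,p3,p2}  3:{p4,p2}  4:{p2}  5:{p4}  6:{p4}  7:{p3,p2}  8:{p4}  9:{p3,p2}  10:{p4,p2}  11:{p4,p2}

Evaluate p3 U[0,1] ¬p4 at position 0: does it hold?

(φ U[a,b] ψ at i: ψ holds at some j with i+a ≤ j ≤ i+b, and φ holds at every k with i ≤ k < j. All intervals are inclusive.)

Need some j in [0,1] with ¬p4, and p3 at every k in [0,j-1].
  j=0: ¬p4 holds; no prefix to check → satisfied.

Holds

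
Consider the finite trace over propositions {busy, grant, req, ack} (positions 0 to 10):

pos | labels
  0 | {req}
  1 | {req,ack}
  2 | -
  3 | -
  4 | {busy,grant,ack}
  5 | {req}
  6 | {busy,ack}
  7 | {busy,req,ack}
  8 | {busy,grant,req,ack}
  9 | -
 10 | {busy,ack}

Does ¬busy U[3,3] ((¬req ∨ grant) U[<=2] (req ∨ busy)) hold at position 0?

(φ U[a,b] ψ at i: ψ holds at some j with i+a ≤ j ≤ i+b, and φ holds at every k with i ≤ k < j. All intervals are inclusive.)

Yes

Need some j in [3,3] with ((¬req ∨ grant) U[<=2] (req ∨ busy)), and ¬busy at every k in [0,j-1].
  j=3: ((¬req ∨ grant) U[<=2] (req ∨ busy)) holds; ¬busy holds at every k in [0,2] → satisfied.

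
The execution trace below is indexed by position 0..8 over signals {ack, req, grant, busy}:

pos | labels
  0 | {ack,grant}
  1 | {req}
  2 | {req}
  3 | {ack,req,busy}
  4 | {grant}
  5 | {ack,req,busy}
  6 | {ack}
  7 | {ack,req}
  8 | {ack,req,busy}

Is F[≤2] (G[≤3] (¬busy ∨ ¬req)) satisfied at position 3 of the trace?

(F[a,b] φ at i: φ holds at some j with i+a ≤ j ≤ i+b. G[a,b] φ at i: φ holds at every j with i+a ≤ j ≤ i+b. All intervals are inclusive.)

No

Check G[≤3] (¬busy ∨ ¬req) at each j in [3,5]:
  j=3: fails at 3
  j=4: fails at 5
  j=5: fails at 5
No position in the window satisfies it → formula fails.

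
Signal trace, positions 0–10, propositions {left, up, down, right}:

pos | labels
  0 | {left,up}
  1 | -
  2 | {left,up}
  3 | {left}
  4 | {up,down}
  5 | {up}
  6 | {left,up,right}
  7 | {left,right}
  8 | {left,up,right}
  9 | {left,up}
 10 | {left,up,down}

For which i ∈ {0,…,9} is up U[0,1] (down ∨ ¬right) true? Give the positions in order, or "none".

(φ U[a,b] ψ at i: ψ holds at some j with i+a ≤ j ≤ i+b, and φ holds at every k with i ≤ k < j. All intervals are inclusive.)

0, 1, 2, 3, 4, 5, 8, 9

Evaluate at each i in [0,9]:
  i=0: ✓ (rhs at j=0)
  i=1: ✓ (rhs at j=1)
  i=2: ✓ (rhs at j=2)
  i=3: ✓ (rhs at j=3)
  i=4: ✓ (rhs at j=4)
  i=5: ✓ (rhs at j=5)
  i=6: ✗ (no rhs in [6,7])
  i=7: ✗ (no rhs in [7,8])
  i=8: ✓ (rhs at j=9; lhs holds on [8,8])
  i=9: ✓ (rhs at j=9)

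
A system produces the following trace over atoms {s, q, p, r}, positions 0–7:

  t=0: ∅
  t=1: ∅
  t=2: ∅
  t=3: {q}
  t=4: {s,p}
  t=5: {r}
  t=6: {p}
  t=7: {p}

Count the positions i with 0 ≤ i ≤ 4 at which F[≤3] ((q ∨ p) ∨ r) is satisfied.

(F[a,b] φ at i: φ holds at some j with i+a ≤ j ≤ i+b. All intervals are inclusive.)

Evaluate at each i in [0,4]:
  i=0: ✓ (witness j=3)
  i=1: ✓ (witness j=3)
  i=2: ✓ (witness j=3)
  i=3: ✓ (witness j=3)
  i=4: ✓ (witness j=4)
Positions where it holds: {0, 1, 2, 3, 4} → 5.

5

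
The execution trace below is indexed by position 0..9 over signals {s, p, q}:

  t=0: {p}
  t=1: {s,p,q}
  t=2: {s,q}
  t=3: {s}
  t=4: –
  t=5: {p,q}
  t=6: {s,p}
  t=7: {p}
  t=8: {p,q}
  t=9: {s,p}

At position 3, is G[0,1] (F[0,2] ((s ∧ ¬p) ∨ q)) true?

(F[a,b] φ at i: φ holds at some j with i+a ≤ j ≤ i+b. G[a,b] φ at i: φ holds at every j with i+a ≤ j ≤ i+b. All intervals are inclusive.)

Yes

Check F[0,2] ((s ∧ ¬p) ∨ q) at every j in [3,4]:
  j=3: holds (witness at 3)
  j=4: holds (witness at 5)
All positions satisfy it → formula holds.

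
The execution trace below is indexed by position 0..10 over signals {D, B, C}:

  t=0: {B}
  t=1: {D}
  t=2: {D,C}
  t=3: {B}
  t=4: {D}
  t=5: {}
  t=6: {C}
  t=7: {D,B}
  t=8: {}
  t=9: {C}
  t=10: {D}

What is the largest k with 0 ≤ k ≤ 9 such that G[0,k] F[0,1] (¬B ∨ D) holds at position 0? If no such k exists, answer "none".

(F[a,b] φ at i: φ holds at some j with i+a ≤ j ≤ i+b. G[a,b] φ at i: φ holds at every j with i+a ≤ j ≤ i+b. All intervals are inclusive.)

9

F[0,1] (¬B ∨ D) must hold from j=0 onward; find where it first fails.
  j=0: holds
  j=1: holds
  j=2: holds
  j=3: holds
  j=4: holds
  j=5: holds
  j=6: holds
  j=7: holds
  j=8: holds
  j=9: holds
Holds through j=9; largest k = 9.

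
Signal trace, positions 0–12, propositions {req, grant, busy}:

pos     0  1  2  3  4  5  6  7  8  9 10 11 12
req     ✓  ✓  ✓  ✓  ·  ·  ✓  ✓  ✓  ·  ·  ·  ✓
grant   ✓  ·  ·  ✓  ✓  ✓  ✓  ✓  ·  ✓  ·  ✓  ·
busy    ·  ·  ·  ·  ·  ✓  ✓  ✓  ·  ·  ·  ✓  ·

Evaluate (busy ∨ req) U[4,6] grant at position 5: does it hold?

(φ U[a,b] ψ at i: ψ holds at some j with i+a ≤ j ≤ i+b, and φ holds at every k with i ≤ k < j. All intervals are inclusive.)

Need some j in [9,11] with grant, and (busy ∨ req) at every k in [5,j-1].
  j=9: grant holds; (busy ∨ req) holds at every k in [5,8] → satisfied.

True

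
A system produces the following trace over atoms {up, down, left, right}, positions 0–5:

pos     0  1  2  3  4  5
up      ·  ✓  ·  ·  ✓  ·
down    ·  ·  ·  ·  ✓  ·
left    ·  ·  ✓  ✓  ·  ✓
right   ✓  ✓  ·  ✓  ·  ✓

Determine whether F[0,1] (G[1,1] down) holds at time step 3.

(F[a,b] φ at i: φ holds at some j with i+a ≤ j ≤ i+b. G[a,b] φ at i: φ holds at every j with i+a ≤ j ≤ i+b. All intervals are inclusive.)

Check G[1,1] down at each j in [3,4]:
  j=3: holds on [4,4]
  j=4: fails at 5
Found at j=3 → formula holds.

True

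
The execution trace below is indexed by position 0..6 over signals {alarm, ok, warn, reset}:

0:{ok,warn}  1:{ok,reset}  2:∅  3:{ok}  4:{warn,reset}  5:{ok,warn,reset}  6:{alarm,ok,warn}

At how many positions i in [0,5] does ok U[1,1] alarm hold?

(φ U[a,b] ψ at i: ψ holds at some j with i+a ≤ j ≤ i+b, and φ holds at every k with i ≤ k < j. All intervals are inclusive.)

Evaluate at each i in [0,5]:
  i=0: ✗ (no rhs in [1,1])
  i=1: ✗ (no rhs in [2,2])
  i=2: ✗ (no rhs in [3,3])
  i=3: ✗ (no rhs in [4,4])
  i=4: ✗ (no rhs in [5,5])
  i=5: ✓ (rhs at j=6; lhs holds on [5,5])
Positions where it holds: {5} → 1.

1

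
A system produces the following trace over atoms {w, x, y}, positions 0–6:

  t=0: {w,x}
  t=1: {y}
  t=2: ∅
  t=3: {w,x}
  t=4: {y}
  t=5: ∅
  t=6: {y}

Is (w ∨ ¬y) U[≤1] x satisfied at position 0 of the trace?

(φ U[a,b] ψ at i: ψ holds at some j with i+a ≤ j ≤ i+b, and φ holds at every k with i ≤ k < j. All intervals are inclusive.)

Need some j in [0,1] with x, and (w ∨ ¬y) at every k in [0,j-1].
  j=0: x holds; no prefix to check → satisfied.

True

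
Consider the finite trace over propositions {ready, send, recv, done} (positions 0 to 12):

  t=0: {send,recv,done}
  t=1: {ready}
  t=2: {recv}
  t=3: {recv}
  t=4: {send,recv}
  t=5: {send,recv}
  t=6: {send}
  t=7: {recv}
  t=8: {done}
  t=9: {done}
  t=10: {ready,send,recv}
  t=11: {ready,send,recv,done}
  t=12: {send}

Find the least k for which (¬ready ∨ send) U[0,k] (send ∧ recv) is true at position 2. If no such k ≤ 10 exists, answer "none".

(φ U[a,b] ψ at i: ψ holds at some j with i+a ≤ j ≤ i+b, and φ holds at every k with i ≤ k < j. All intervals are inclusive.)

Need earliest j ≥ 2 with (send ∧ recv), and (¬ready ∨ send) at every k in [2,j-1].
  j=2: rhs fails.
  j=3: rhs fails.
  j=4: rhs holds; lhs holds on [2,3]. k = 2.

2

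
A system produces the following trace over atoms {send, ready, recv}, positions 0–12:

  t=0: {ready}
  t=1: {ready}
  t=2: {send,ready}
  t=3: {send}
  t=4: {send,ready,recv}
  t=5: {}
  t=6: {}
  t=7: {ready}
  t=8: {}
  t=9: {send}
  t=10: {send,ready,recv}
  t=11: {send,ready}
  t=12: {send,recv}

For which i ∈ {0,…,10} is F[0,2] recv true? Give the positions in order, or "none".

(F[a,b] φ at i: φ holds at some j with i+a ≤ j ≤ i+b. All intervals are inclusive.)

Evaluate at each i in [0,10]:
  i=0: ✗ (none in [0,2])
  i=1: ✗ (none in [1,3])
  i=2: ✓ (witness j=4)
  i=3: ✓ (witness j=4)
  i=4: ✓ (witness j=4)
  i=5: ✗ (none in [5,7])
  i=6: ✗ (none in [6,8])
  i=7: ✗ (none in [7,9])
  i=8: ✓ (witness j=10)
  i=9: ✓ (witness j=10)
  i=10: ✓ (witness j=10)

2, 3, 4, 8, 9, 10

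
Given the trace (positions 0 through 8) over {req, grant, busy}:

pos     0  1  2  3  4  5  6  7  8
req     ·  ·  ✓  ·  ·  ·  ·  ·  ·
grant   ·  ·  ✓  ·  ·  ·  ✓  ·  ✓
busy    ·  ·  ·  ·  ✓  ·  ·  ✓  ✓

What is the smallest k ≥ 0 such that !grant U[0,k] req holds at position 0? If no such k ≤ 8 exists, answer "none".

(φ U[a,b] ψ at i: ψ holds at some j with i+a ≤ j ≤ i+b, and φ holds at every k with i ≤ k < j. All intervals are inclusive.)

Need earliest j ≥ 0 with req, and !grant at every k in [0,j-1].
  j=0: rhs fails.
  j=1: rhs fails.
  j=2: rhs holds; lhs holds on [0,1]. k = 2.

2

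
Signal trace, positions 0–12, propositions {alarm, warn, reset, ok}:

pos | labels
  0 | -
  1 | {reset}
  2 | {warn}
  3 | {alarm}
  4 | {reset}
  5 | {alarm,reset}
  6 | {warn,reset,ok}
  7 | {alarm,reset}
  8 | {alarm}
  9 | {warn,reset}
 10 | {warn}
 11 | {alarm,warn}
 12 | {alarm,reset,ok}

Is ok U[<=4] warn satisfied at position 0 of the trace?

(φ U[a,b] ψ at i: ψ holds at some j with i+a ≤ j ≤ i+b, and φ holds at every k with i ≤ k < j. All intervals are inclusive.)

Need some j in [0,4] with warn, and ok at every k in [0,j-1].
  j=0: warn false.
  j=1: warn false.
  j=2: warn holds, but ok fails at k=0 → not this j.
  j=3: warn false.
  j=4: warn false.
No j in the window works → until fails.

No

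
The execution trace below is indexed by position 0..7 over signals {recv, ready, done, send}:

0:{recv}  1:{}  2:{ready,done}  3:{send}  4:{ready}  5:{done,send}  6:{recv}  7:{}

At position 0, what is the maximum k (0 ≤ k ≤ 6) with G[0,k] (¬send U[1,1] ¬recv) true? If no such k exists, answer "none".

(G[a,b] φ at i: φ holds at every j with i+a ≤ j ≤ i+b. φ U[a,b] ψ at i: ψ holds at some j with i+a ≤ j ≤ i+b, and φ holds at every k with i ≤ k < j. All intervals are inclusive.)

2

(¬send U[1,1] ¬recv) must hold from j=0 onward; find where it first fails.
  j=0: holds
  j=1: holds
  j=2: holds
  j=3: fails
Holds on [0,2], so largest k = 2.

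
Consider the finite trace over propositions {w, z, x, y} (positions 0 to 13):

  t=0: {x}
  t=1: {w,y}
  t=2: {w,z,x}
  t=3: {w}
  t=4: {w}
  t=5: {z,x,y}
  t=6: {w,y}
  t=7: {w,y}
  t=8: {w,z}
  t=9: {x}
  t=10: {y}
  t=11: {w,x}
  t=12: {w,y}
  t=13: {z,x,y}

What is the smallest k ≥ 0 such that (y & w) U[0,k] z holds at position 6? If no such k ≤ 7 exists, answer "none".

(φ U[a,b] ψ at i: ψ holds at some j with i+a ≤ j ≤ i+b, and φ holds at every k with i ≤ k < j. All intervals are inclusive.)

Need earliest j ≥ 6 with z, and (y & w) at every k in [6,j-1].
  j=6: rhs fails.
  j=7: rhs fails.
  j=8: rhs holds; lhs holds on [6,7]. k = 2.

2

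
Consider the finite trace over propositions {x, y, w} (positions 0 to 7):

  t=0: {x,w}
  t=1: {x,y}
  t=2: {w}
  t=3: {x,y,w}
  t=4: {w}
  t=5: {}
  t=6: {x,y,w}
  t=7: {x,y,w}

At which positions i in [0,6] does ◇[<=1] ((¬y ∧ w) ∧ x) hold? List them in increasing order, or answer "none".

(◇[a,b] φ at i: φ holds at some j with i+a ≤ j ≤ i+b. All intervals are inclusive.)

0

Evaluate at each i in [0,6]:
  i=0: ✓ (witness j=0)
  i=1: ✗ (none in [1,2])
  i=2: ✗ (none in [2,3])
  i=3: ✗ (none in [3,4])
  i=4: ✗ (none in [4,5])
  i=5: ✗ (none in [5,6])
  i=6: ✗ (none in [6,7])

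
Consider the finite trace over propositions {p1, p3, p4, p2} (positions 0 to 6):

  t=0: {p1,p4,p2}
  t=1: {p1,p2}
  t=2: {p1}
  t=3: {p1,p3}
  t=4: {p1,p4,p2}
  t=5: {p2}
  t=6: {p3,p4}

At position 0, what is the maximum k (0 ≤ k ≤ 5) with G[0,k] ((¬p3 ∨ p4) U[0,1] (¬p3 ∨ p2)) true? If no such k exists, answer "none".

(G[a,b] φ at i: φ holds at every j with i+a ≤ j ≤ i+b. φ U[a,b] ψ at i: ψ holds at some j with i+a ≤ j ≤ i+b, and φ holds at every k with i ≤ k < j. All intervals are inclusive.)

((¬p3 ∨ p4) U[0,1] (¬p3 ∨ p2)) must hold from j=0 onward; find where it first fails.
  j=0: holds
  j=1: holds
  j=2: holds
  j=3: fails
Holds on [0,2], so largest k = 2.

2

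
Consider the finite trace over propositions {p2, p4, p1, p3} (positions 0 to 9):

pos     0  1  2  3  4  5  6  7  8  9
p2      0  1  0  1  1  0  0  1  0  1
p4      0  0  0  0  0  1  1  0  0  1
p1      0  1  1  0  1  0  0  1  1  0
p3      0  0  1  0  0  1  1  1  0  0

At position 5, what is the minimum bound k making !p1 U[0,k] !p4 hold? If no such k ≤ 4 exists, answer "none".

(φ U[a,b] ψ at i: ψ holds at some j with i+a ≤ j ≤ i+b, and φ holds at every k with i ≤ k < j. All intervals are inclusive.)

Need earliest j ≥ 5 with !p4, and !p1 at every k in [5,j-1].
  j=5: rhs fails.
  j=6: rhs fails.
  j=7: rhs holds; lhs holds on [5,6]. k = 2.

2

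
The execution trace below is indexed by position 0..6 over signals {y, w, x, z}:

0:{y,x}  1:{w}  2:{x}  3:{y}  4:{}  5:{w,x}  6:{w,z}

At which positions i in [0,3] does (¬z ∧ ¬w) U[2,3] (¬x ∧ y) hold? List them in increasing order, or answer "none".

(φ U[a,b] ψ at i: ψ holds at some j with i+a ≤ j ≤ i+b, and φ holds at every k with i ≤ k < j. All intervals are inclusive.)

none

Evaluate at each i in [0,3]:
  i=0: ✗ (lhs fails at k=1 before rhs at j=3)
  i=1: ✗ (lhs fails at k=1 before rhs at j=3)
  i=2: ✗ (no rhs in [4,5])
  i=3: ✗ (no rhs in [5,6])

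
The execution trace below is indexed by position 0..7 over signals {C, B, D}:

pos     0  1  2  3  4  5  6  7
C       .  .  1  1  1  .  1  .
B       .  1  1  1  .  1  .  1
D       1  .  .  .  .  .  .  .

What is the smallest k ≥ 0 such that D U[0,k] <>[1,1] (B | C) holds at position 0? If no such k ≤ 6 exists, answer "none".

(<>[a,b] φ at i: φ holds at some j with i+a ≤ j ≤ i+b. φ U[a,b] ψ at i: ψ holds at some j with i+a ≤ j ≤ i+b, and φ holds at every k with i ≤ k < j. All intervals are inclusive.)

Need earliest j ≥ 0 with <>[1,1] (B | C), and D at every k in [0,j-1].
  j=0: rhs holds (empty prefix). k = 0.

0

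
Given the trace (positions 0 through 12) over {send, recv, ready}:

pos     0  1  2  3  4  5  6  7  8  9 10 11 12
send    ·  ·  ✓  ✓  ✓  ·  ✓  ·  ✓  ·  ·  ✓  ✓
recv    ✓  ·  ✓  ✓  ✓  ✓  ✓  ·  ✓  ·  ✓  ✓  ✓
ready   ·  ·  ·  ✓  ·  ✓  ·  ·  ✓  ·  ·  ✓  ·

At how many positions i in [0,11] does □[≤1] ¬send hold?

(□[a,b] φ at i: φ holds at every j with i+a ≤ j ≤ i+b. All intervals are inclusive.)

Evaluate at each i in [0,11]:
  i=0: ✓ (all of [0,1])
  i=1: ✗ (fails at j=2)
  i=2: ✗ (fails at j=2)
  i=3: ✗ (fails at j=3)
  i=4: ✗ (fails at j=4)
  i=5: ✗ (fails at j=6)
  i=6: ✗ (fails at j=6)
  i=7: ✗ (fails at j=8)
  i=8: ✗ (fails at j=8)
  i=9: ✓ (all of [9,10])
  i=10: ✗ (fails at j=11)
  i=11: ✗ (fails at j=11)
Positions where it holds: {0, 9} → 2.

2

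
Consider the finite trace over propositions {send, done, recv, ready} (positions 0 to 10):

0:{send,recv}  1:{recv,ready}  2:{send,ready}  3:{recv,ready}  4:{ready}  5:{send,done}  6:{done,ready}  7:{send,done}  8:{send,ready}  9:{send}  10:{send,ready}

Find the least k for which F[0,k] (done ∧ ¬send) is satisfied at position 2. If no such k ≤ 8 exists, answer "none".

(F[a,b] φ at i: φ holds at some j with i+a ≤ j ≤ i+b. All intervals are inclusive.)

4

Scan j = 2,3,… for (done ∧ ¬send):
  j=2: fails
  j=3: fails
  j=4: fails
  j=5: fails
  j=6: holds
First hit at j=6, so smallest k = 6-2 = 4.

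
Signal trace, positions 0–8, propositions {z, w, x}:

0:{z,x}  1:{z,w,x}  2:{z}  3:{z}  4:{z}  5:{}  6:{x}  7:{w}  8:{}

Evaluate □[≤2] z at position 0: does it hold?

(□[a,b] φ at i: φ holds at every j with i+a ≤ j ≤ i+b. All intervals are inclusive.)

Check z at every j in [0,2]:
  j=0: true
  j=1: true
  j=2: true
All positions satisfy it → formula holds.

True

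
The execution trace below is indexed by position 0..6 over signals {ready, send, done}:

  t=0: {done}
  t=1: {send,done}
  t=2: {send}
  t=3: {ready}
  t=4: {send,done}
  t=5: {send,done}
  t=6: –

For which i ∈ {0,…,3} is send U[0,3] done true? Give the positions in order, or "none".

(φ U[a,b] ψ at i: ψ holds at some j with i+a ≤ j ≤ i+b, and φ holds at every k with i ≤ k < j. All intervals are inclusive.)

Evaluate at each i in [0,3]:
  i=0: ✓ (rhs at j=0)
  i=1: ✓ (rhs at j=1)
  i=2: ✗ (lhs fails at k=3 before rhs at j=4)
  i=3: ✗ (lhs fails at k=3 before rhs at j=4)

0, 1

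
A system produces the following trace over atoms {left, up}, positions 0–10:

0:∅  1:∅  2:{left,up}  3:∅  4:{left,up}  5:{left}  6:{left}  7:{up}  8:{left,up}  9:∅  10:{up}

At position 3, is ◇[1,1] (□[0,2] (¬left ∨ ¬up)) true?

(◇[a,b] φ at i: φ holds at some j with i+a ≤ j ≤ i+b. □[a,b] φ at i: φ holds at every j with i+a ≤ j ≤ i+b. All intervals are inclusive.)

No

Check □[0,2] (¬left ∨ ¬up) at each j in [4,4]:
  j=4: fails at 4
No position in the window satisfies it → formula fails.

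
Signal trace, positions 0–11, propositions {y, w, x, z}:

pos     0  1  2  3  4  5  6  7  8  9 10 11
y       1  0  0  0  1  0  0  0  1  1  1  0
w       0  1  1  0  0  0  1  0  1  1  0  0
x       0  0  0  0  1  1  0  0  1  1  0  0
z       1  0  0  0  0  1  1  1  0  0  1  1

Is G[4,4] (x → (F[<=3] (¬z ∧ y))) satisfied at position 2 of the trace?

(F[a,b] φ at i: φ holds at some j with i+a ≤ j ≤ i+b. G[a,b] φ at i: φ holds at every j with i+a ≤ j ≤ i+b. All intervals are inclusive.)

Check (x → (F[<=3] (¬z ∧ y))) at every j in [6,6]:
  j=6: antecedent false → ✓
All positions satisfy it → formula holds.

Holds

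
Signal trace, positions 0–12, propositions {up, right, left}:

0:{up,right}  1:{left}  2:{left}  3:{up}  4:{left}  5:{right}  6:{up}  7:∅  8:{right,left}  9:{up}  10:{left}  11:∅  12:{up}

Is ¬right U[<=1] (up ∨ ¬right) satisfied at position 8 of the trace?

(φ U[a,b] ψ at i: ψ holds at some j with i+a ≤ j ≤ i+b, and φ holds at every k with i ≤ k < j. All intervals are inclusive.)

False

Need some j in [8,9] with (up ∨ ¬right), and ¬right at every k in [8,j-1].
  j=8: (up ∨ ¬right) false.
  j=9: (up ∨ ¬right) holds, but ¬right fails at k=8 → not this j.
No j in the window works → until fails.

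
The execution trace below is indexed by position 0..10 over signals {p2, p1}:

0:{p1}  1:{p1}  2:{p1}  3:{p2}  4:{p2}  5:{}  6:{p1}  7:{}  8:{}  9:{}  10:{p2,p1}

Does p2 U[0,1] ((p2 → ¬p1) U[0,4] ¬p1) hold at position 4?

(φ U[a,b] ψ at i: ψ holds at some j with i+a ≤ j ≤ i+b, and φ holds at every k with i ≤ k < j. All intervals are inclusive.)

Yes

Need some j in [4,5] with ((p2 → ¬p1) U[0,4] ¬p1), and p2 at every k in [4,j-1].
  j=4: ((p2 → ¬p1) U[0,4] ¬p1) holds; no prefix to check → satisfied.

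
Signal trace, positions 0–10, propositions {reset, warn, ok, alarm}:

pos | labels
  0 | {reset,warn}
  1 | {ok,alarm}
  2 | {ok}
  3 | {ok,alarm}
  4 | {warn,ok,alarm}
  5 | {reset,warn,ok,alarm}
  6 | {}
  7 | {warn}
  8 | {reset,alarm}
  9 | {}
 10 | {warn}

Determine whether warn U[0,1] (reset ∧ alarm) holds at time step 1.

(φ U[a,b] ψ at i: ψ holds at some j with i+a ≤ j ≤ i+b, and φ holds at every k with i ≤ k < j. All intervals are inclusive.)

No

Need some j in [1,2] with (reset ∧ alarm), and warn at every k in [1,j-1].
  j=1: (reset ∧ alarm) false.
  j=2: (reset ∧ alarm) false.
No j in the window works → until fails.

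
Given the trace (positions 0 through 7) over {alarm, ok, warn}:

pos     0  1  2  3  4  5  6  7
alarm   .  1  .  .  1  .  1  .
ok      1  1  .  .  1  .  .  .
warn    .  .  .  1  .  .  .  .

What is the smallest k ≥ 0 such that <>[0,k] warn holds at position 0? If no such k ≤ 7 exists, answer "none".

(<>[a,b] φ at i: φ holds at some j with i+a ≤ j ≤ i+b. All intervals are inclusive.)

Scan j = 0,1,… for warn:
  j=0: fails
  j=1: fails
  j=2: fails
  j=3: holds
First hit at j=3, so smallest k = 3-0 = 3.

3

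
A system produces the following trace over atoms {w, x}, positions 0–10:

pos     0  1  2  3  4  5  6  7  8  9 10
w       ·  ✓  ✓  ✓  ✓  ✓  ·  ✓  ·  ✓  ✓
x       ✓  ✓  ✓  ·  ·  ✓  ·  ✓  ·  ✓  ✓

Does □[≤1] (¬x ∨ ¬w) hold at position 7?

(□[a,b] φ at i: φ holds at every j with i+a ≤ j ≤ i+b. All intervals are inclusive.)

No

Check (¬x ∨ ¬w) at every j in [7,8]:
  j=7: false
  j=8: true
Fails at j=7 → formula fails.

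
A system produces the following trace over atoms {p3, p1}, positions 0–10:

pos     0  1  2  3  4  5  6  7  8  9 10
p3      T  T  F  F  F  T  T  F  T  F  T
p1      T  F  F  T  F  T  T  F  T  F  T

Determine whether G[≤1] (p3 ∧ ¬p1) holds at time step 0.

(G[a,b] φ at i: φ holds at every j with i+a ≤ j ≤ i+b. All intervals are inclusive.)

False

Check (p3 ∧ ¬p1) at every j in [0,1]:
  j=0: false
  j=1: true
Fails at j=0 → formula fails.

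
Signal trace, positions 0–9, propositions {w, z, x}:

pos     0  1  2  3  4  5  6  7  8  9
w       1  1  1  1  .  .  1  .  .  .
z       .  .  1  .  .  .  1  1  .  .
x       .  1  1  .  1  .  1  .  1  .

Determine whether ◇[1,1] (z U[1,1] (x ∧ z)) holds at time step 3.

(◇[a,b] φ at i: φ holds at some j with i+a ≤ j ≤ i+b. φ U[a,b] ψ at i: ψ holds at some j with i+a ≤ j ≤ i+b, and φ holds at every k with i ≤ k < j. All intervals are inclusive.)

Check (z U[1,1] (x ∧ z)) at each j in [4,4]:
  j=4: fails
No position in the window satisfies it → formula fails.

Does not hold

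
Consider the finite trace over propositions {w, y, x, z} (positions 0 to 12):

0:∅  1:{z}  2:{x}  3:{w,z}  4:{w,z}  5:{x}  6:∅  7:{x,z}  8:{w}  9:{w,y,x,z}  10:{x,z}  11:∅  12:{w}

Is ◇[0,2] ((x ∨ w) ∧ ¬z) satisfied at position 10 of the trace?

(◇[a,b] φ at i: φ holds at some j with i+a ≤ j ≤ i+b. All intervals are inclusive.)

Check ((x ∨ w) ∧ ¬z) at each j in [10,12]:
  j=10: false
  j=11: false
  j=12: true
Found at j=12 → formula holds.

Yes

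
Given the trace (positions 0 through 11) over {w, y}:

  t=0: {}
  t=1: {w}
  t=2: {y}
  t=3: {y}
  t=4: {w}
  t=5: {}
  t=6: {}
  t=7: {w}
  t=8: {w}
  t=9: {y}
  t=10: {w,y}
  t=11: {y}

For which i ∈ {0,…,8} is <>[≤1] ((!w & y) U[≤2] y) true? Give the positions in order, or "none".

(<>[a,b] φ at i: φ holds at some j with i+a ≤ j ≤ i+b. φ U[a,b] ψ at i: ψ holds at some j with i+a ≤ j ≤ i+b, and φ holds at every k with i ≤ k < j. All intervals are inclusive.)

Evaluate at each i in [0,8]:
  i=0: ✗ (none in [0,1])
  i=1: ✓ (witness j=2)
  i=2: ✓ (witness j=2)
  i=3: ✓ (witness j=3)
  i=4: ✗ (none in [4,5])
  i=5: ✗ (none in [5,6])
  i=6: ✗ (none in [6,7])
  i=7: ✗ (none in [7,8])
  i=8: ✓ (witness j=9)

1, 2, 3, 8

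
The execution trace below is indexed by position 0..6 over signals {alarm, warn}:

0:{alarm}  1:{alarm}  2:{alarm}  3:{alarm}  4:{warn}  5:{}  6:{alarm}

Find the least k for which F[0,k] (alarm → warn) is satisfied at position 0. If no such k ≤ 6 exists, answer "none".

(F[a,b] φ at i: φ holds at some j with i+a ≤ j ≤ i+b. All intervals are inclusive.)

Scan j = 0,1,… for (alarm → warn):
  j=0: fails
  j=1: fails
  j=2: fails
  j=3: fails
  j=4: holds
First hit at j=4, so smallest k = 4-0 = 4.

4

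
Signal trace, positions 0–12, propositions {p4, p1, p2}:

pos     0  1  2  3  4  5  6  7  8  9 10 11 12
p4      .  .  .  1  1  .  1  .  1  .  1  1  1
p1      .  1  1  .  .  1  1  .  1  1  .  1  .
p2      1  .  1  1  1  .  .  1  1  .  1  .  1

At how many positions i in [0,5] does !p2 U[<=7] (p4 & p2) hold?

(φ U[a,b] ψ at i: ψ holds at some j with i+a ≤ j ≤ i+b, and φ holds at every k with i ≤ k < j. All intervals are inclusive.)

Evaluate at each i in [0,5]:
  i=0: ✗ (lhs fails at k=0 before rhs at j=3)
  i=1: ✗ (lhs fails at k=2 before rhs at j=3)
  i=2: ✗ (lhs fails at k=2 before rhs at j=3)
  i=3: ✓ (rhs at j=3)
  i=4: ✓ (rhs at j=4)
  i=5: ✗ (lhs fails at k=7 before rhs at j=8)
Positions where it holds: {3, 4} → 2.

2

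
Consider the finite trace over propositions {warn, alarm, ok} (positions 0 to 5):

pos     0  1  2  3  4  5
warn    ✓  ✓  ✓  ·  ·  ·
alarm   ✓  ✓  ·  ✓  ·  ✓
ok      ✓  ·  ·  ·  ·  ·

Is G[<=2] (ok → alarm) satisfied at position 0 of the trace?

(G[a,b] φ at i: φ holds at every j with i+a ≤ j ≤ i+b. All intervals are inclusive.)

True

Check (ok → alarm) at every j in [0,2]:
  j=0: antecedent true; consequent true → ✓
  j=1: antecedent false → ✓
  j=2: antecedent false → ✓
All positions satisfy it → formula holds.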